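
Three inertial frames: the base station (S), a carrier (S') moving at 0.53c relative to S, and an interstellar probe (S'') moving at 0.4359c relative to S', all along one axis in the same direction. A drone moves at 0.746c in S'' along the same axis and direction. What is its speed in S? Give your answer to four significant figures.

Apply u = (u'+v)/(1+u'v) twice. Drone in the carrier frame: (0.746+0.4359)/(1+0.746·0.4359) = 1.1819/1.3251814 = 0.89188c.
That velocity, transformed to the rest frame of the base station: (0.89188+0.53)/(1+0.89188·0.53) = 1.42188/1.4726964 = 0.96549c.

0.9655c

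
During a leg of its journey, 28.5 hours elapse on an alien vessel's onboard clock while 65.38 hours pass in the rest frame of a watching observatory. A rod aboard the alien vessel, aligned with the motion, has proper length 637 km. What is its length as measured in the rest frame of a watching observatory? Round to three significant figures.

The time-dilation ratio gives γ = 65.38/28.5 = 2.29404.
L = L₀/γ = 637/2.29404 = 278 km.

278 km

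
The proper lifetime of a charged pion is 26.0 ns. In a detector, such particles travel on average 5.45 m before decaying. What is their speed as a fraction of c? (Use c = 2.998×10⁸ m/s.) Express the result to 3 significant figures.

Lab distance = (lab lifetime)·v = γτ·βc, so βγ = d/(cτ) = 5.450/(2.998×10⁸ × 2.600×10^-8) = 0.69918.
With βγ = 0.69918: γ² = 1 + (βγ)² = 1.488853, and β = (βγ)/γ = 0.69918/1.22019 = 0.573.

0.573c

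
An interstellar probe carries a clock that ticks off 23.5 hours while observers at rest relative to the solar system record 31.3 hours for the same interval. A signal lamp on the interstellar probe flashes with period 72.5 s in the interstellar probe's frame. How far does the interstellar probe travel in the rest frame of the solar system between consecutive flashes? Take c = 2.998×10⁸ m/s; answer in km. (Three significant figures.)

From Δt = γΔτ: γ = 31.3/23.5 = 1.33191.
β = √(1 − 1/γ²) = 0.66053. Lab-frame period = γτ = 1.33191×72.5 s = 96.563 s. Distance = βc × γτ = 0.66053 × 2.998×10⁸ m/s × 96.563 s = 1.9122×10^10 m = 1.91×10^7 km.

1.91×10^7 km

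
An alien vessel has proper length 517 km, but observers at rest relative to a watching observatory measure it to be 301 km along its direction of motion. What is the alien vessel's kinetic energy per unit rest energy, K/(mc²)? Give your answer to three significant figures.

0.718

γ = L₀/L = 517/301 = 1.71761.
K/(mc²) = γ − 1 = 1.71761 − 1 = 0.718.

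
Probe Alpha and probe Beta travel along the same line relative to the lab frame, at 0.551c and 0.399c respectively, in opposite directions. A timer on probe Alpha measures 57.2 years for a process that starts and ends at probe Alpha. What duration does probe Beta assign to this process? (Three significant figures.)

91.2 years

Transform probe Alpha's velocity into probe Beta's frame: (0.551 + 0.399)/(1 + 0.551·0.399) = 0.95/1.219849, so the relative speed is 0.77878c.
γ for this relative speed: γ = 1/√(1 − 0.606498) = 1.5941.
The clock on probe Alpha records proper time, so probe Beta measures Δt = γΔτ = 1.5941 × 57.2 = 91.2 years.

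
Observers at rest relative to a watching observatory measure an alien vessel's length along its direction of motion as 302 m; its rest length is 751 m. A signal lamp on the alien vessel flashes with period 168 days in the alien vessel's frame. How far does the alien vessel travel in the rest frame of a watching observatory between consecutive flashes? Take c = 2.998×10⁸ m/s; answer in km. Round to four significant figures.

9.908×10^12 km

From L = L₀/γ: γ = 751/302 = 2.48675.
β = √(1 − 1/γ²) = 0.91558. Lab-frame period = γτ = 2.48675×168 days = 417.77 days. Distance = βc × γτ = 0.91558 × 2.998×10⁸ m/s × 36095328 s = 9.9078×10^15 m = 9.908×10^12 km.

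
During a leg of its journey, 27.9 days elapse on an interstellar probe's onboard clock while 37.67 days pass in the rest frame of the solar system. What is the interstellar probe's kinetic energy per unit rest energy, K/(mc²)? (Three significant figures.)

0.350

From Δt = γΔτ: γ = 37.67/27.9 = 1.35018.
K/(mc²) = γ − 1 = 1.35018 − 1 = 0.350.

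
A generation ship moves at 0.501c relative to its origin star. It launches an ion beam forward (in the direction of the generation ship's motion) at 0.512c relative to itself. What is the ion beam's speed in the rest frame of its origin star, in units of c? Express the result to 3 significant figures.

In units of c, u = (u' + v)/(1 + u'v) with u' = 0.512 and v = 0.501.
Numerator: 0.512 + 0.501 = 1.013. Denominator: 1 + (0.512)(0.501) = 1.256512.
u = 1.013/1.256512 = 0.8062, so the speed is 0.806c.

0.806c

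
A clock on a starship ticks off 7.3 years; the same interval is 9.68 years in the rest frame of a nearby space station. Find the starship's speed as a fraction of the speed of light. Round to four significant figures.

0.6567c

γ = Δt/Δτ = 9.68/7.3 = 1.326.
β = √(1 − 1/γ²) = √(1 − 0.568739) = √0.431261 = 0.6567.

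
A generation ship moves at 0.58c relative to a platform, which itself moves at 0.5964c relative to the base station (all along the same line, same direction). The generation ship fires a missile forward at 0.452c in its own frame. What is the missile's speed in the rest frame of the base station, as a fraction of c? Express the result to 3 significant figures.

First combine the missile and generation ship (S''→S'): u₁ = (0.452 + 0.58)/(1 + 0.452×0.58) = 1.032/1.26216 = 0.81765.
Then combine with the platform (S'→S): u = (0.81765 + 0.5964)/(1 + 0.81765×0.5964) = 1.41405/1.48764646 = 0.95053.

0.951c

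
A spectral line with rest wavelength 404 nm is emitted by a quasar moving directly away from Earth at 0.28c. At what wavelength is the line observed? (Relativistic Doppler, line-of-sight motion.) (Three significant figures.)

539 nm

Relativistic Doppler for wavelength: λ_obs = λ_src · √((1+β)/(1−β)).
With β = 0.28: factor = √(1.28/0.72) = 1.3333.
λ_obs = 404 × 1.3333 = 539 nm.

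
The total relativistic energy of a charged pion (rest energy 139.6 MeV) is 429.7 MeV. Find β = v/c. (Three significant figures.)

Total energy E = γmc² gives γ = 429.7/139.6 = 3.0781.
Hence β = √(1 − 1/γ²) = √(1 − 0.105544) = √0.894456 = 0.946.

0.946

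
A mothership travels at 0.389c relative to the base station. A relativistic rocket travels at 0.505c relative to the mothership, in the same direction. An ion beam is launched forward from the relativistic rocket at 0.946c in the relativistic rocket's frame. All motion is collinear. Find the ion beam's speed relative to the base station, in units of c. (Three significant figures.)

0.992c

First combine the ion beam and relativistic rocket (S''→S'): u₁ = (0.946 + 0.505)/(1 + 0.946×0.505) = 1.451/1.47773 = 0.98191.
Then combine with the mothership (S'→S): u = (0.98191 + 0.389)/(1 + 0.98191×0.389) = 1.37091/1.38196299 = 0.992.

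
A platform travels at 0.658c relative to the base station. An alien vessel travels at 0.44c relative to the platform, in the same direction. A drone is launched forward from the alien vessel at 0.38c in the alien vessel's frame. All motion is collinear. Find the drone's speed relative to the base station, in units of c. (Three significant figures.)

0.930c

First combine the drone and alien vessel (S''→S'): u₁ = (0.38 + 0.44)/(1 + 0.38×0.44) = 0.82/1.1672 = 0.70254.
Then combine with the platform (S'→S): u = (0.70254 + 0.658)/(1 + 0.70254×0.658) = 1.36054/1.46227132 = 0.93043.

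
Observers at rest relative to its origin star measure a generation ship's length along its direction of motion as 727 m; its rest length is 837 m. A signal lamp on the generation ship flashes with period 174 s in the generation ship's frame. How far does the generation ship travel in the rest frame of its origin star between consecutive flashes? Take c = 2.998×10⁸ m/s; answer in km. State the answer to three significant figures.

Length contraction gives γ = L₀/L = 837/727 = 1.15131.
β = √(1 − 1/γ²) = 0.49556. Lab-frame period = γτ = 1.15131×174 s = 200.33 s. Distance = βc × γτ = 0.49556 × 2.998×10⁸ m/s × 200.33 s = 2.9763×10^10 m = 2.98×10^7 km.

2.98×10^7 km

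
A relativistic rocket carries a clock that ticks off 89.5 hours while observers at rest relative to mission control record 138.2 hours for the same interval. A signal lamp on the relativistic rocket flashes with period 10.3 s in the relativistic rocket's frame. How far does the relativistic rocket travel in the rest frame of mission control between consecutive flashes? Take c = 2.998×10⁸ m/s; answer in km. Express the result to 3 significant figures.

3.63×10^6 km

γ = Δt/Δτ = 138.2/89.5 = 1.54413.
β = √(1 − 1/γ²) = 0.76197. Lab-frame period = γτ = 1.54413×10.3 s = 15.905 s. Distance = βc × γτ = 0.76197 × 2.998×10⁸ m/s × 15.905 s = 3.6333×10^9 m = 3.63×10^6 km.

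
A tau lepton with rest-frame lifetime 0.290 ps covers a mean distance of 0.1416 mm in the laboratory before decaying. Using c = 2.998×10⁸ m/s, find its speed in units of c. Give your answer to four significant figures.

0.8522c

Let x = d/(cτ) = 1.416×10^-4 m / (2.998×10⁸ m/s × 2.900×10^-13 s) = 1.6287. Since d = βγcτ, x = βγ = β/√(1−β²).
Solving: β² = x²/(1+x²) = 2.65266/3.65266 = 0.726227, so β = 0.8522.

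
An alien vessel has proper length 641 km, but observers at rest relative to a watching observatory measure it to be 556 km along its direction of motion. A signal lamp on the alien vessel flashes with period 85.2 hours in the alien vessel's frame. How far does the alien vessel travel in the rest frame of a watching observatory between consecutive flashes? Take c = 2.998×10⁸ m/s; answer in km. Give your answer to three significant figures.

Length contraction gives γ = L₀/L = 641/556 = 1.15288.
β = √(1 − 1/γ²) = 0.49762. Lab-frame period = γτ = 1.15288×85.2 hours = 98.225 hours. Distance = βc × γτ = 0.49762 × 2.998×10⁸ m/s × 353610 s = 5.2754×10^13 m = 5.28×10^10 km.

5.28×10^10 km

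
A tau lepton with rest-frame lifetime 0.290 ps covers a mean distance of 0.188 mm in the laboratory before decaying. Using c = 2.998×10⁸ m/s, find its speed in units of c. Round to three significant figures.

d = βγcτ ⇒ βγ = d/(cτ) = 1.880×10^-4 m / (8.6942×10^-5 m) = 2.1624.
β = (βγ)/√(1+(βγ)²) = 2.1624/√5.67597 = 0.908.

0.908c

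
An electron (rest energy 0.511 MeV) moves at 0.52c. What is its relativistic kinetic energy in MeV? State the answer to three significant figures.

0.0872 MeV

γ = 1/√(1 − β²) = 1/√(1 − 0.2704) = 1/√0.7296 = 1/0.854166 = 1.17073.
Kinetic energy: K = (γ − 1)mc² = (1.17073 − 1) × 0.511 MeV = 0.17073 × 0.511 = 0.0872 MeV.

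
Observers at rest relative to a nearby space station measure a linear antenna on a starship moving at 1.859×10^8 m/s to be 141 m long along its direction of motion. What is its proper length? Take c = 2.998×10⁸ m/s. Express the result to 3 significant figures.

β = v/c = (1.859×10^8 m/s)/(2.998×10⁸ m/s) = 0.62008.
Lorentz factor: γ = (1 − 0.3844992064)^(−1/2) = 1.2746.
Proper length: L₀ = γ·L = 1.2746 × 141 = 180 m.

180 m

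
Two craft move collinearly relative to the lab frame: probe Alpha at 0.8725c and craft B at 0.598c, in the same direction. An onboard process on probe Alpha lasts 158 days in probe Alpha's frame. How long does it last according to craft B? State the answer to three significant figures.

Speed of probe Alpha in craft B's frame: u = (v_A − v_B)/(1 − v_A v_B/c²) = (0.8725 − 0.598)/(1 − 0.8725×0.598) = 0.2745/0.478245 = 0.57397; |u| = 0.57397c.
At |u| = 0.57397c, γ = (1 − 0.329442)^(−1/2) = 1.2212.
Probe Alpha's interval is proper; time dilation gives Δt_B = γΔτ = 1.2212 × 158 days = 193 days.

193 days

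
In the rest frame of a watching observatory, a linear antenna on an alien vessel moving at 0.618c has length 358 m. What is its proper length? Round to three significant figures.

455 m

β² = 0.381924, so γ = 1/√0.618076 = 1.272.
Proper length: L₀ = γ·L = 1.272 × 358 = 455 m.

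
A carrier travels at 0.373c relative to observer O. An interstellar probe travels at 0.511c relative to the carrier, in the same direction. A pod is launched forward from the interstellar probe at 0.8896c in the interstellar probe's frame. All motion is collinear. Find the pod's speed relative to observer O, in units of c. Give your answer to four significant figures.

0.9829c

Apply u = (u'+v)/(1+u'v) twice. Pod in the carrier frame: (0.8896+0.511)/(1+0.8896·0.511) = 1.4006/1.4545856 = 0.96289c.
That velocity, transformed to the rest frame of observer O: (0.96289+0.373)/(1+0.96289·0.373) = 1.33589/1.35915797 = 0.98288c.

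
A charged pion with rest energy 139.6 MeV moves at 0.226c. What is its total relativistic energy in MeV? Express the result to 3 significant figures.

143 MeV

β² = 0.051076, so γ = 1/√0.948924 = 1.0266.
Total energy: E = γmc² = 1.0266 × 139.6 MeV = 143 MeV.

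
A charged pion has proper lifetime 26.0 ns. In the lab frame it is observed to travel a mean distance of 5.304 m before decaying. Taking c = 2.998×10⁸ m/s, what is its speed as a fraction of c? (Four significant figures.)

0.5626c

Let x = d/(cτ) = 5.304 m / (2.998×10⁸ m/s × 2.600×10^-8 s) = 0.68045. Since d = βγcτ, x = βγ = β/√(1−β²).
Solving: β² = x²/(1+x²) = 0.463012/1.463012 = 0.316479, so β = 0.5626.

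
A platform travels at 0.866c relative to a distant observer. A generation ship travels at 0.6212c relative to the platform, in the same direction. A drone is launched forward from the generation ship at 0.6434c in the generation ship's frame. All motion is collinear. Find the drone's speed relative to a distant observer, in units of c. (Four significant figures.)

Apply u = (u'+v)/(1+u'v) twice. Drone in the platform frame: (0.6434+0.6212)/(1+0.6434·0.6212) = 1.2646/1.39968008 = 0.90349c.
That velocity, transformed to the rest frame of a distant observer: (0.90349+0.866)/(1+0.90349·0.866) = 1.76949/1.78242234 = 0.99274c.

0.9927c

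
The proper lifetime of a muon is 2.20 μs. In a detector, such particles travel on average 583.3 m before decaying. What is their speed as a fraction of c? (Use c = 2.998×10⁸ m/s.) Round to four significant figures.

0.6625c

Lab distance = (lab lifetime)·v = γτ·βc, so βγ = d/(cτ) = 583.3/(2.998×10⁸ × 2.200×10^-6) = 0.88438.
With βγ = 0.88438: γ² = 1 + (βγ)² = 1.782128, and β = (βγ)/γ = 0.88438/1.33496 = 0.6625.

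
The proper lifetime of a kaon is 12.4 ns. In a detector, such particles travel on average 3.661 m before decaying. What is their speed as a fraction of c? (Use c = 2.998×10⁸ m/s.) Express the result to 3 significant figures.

d = βγcτ ⇒ βγ = d/(cτ) = 3.661 m / (3.71752 m) = 0.9848.
β = (βγ)/√(1+(βγ)²) = 0.9848/√1.969831 = 0.702.

0.702c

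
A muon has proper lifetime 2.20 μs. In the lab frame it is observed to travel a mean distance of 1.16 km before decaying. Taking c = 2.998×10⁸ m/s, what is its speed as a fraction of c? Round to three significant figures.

0.869c

Let x = d/(cτ) = 1160 m / (2.998×10⁸ m/s × 2.200×10^-6 s) = 1.7587. Since d = βγcτ, x = βγ = β/√(1−β²).
Solving: β² = x²/(1+x²) = 3.09303/4.09303 = 0.755682, so β = 0.869.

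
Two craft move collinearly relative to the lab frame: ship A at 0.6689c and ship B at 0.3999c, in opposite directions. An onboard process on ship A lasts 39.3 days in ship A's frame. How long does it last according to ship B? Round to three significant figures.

The velocity of ship A relative to ship B is (0.6689 + 0.3999)c / (1 + 0.6689×0.3999) = 0.84324c; relative speed 0.84324c.
γ for this relative speed: γ = 1/√(1 − 0.711054) = 1.8603.
Ship A's interval is proper; time dilation gives Δt_B = γΔτ = 1.8603 × 39.3 days = 73.1 days.

73.1 days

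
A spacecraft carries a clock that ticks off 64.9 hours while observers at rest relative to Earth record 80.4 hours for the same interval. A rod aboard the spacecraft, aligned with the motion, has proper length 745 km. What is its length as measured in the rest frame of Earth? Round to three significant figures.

The time-dilation ratio gives γ = 80.4/64.9 = 1.23883.
L = L₀/γ = 745/1.23883 = 601 km.

601 km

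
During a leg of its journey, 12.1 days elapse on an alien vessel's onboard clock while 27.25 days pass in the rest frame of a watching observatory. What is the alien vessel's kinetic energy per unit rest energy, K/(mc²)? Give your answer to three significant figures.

1.25

The time-dilation ratio gives γ = 27.25/12.1 = 2.25207.
K/(mc²) = γ − 1 = 2.25207 − 1 = 1.25.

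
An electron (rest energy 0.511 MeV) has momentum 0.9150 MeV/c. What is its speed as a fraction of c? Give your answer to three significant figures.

0.873c

βγ = pc/(mc²) = 0.9150/0.511 = 1.7906.
Since γ² = 1 + (βγ)² = 4.20625, γ = √4.20625 = 2.05091, and β = (βγ)/γ = 1.7906/2.05091 = 0.873.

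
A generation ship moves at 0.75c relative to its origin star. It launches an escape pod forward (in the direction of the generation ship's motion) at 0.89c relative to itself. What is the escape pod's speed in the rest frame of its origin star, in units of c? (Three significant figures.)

0.984c

In units of c, u = (u' + v)/(1 + u'v) with u' = 0.89 and v = 0.75.
Numerator: 0.89 + 0.75 = 1.64. Denominator: 1 + (0.89)(0.75) = 1.6675.
u = 1.64/1.6675 = 0.98351, so the speed is 0.984c.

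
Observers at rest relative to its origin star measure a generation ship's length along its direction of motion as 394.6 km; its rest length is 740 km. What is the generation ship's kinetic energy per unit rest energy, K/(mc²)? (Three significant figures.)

γ = L₀/L = 740/394.6 = 1.87532.
Since K = (γ−1)mc², K/(mc²) = 1.87532 − 1 = 0.875.

0.875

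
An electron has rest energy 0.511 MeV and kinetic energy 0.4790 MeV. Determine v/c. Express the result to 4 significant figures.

0.8565

K = (γ−1)mc², so γ = 1 + 0.4790/0.511 = 1.9374.
Then v/c = √(1 − γ⁻²) = √(1 − 0.266417) = √0.733583 = 0.8565.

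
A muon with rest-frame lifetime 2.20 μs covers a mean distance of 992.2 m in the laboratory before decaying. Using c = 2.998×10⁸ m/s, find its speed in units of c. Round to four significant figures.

Lab distance = (lab lifetime)·v = γτ·βc, so βγ = d/(cτ) = 992.2/(2.998×10⁸ × 2.200×10^-6) = 1.5043.
With βγ = 1.5043: γ² = 1 + (βγ)² = 3.26292, and β = (βγ)/γ = 1.5043/1.80636 = 0.8328.

0.8328c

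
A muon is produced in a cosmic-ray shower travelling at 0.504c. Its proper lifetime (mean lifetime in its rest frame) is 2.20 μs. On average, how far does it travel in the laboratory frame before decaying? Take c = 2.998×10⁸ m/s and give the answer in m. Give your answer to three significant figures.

385 m

γ = 1/√(1 − β²) = 1/√(1 − 0.254016) = 1/√0.745984 = 1/0.863704 = 1.1578.
Lab-frame lifetime: Δt = γτ = 1.1578 × 2.20 μs = 2.5472 μs.
Distance: d = vΔt = 0.504 × 2.998×10⁸ m/s × 2.5472×10^-6 s = 385 m.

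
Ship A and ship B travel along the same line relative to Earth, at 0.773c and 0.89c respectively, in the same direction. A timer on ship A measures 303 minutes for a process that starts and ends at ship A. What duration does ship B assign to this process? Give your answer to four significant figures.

Speed of ship A in ship B's frame: u = (v_A − v_B)/(1 − v_A v_B/c²) = (0.773 − 0.89)/(1 − 0.773×0.89) = −0.117/0.31203 = −0.37496; |u| = 0.37496c.
γ for this relative speed: γ = 1/√(1 − 0.140595) = 1.0787.
Ship A's interval is proper; time dilation gives Δt_B = γΔτ = 1.0787 × 303 minutes = 326.8 minutes.

326.8 minutes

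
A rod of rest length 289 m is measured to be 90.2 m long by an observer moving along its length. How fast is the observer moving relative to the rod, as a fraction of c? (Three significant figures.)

0.950c

Length contraction gives γ = L₀/L = 289/90.2 = 3.204.
β = √(1 − 1/γ²) = √0.902587 = 0.950.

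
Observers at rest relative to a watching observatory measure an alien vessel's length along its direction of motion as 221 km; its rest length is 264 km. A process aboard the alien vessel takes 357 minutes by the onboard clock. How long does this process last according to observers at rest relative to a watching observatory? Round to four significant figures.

426.5 minutes

γ = L₀/L = 264/221 = 1.19457.
The same γ dilates the second interval: 1.19457 × 357 minutes = 426.5 minutes.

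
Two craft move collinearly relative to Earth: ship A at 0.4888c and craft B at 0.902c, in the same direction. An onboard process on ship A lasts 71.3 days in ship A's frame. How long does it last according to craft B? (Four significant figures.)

105.8 days

The velocity of ship A relative to craft B is (0.4888 − 0.902)c / (1 − 0.4888×0.902) = −0.73904c; relative speed 0.73904c.
At |u| = 0.73904c, γ = (1 − 0.54618)^(−1/2) = 1.4844.
Ship A's interval is proper; time dilation gives Δt_B = γΔτ = 1.4844 × 71.3 days = 105.8 days.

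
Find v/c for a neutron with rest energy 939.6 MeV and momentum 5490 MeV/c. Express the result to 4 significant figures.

0.9857

pc/(mc²) = 5490/939.6 = 5.8429 = βγ = β/√(1−β²).
So β² = x²/(1 + x²) with x = 5.8429: x² = 34.1395, β² = 34.1395/35.1395 = 0.971542, β = 0.9857.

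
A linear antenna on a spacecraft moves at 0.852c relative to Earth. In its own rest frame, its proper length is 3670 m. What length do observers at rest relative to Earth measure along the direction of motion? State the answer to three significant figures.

With β = 0.852, γ = 1/√(1 − 0.852²) = 1/√0.274096 = 1.9101.
Length contraction: L = L₀/γ = 3670/1.9101 = 1920 m.

1920 m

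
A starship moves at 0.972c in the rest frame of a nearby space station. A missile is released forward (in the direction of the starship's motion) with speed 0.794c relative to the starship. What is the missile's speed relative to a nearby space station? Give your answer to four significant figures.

0.9967c

In units of c, u = (u' + v)/(1 + u'v) with u' = 0.794 and v = 0.972.
Numerator: 0.794 + 0.972 = 1.766. Denominator: 1 + (0.794)(0.972) = 1.771768.
u = 1.766/1.771768 = 0.99674, so the speed is 0.9967c.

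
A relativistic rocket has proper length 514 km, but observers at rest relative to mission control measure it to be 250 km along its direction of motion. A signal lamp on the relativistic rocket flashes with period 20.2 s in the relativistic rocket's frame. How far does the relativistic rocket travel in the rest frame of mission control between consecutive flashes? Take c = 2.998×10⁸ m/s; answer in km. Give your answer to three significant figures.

1.09×10^7 km

From L = L₀/γ: γ = 514/250 = 2.056.
β = √(1 − 1/γ²) = 0.87375. Lab-frame period = γτ = 2.056×20.2 s = 41.531 s. Distance = βc × γτ = 0.87375 × 2.998×10⁸ m/s × 41.531 s = 1.0879×10^10 m = 1.09×10^7 km.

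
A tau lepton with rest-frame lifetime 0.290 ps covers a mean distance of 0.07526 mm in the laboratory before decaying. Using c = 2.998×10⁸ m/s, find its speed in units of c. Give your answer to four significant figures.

d = βγcτ ⇒ βγ = d/(cτ) = 7.526×10^-5 m / (8.6942×10^-5 m) = 0.86563.
β = (βγ)/√(1+(βγ)²) = 0.86563/√1.749315 = 0.6545.

0.6545c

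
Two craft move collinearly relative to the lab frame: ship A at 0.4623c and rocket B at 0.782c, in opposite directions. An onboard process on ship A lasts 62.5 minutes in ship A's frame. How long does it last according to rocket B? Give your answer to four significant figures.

154.0 minutes

Speed of ship A in rocket B's frame: u = (v_A + v_B)/(1 + v_A v_B/c²) = (0.4623 + 0.782)/(1 + 0.4623×0.782) = 1.2443/1.3615186 = 0.91391; |u| = 0.91391c.
γ for this relative speed: γ = 1/√(1 − 0.835231) = 2.4636.
The clock on ship A records proper time, so rocket B measures Δt = γΔτ = 2.4636 × 62.5 = 154.0 minutes.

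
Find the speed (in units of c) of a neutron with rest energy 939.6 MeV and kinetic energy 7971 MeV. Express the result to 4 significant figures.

0.9944c

γ = 1 + K/(mc²) = 1 + 7971/939.6 = 9.4834.
β = √(1 − 1/γ²) = √(1 − 0.0111192) = √0.9888808 = 0.9944.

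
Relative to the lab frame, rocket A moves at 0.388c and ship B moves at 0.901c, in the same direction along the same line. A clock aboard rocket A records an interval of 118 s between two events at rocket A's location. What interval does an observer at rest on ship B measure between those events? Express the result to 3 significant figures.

The velocity of rocket A relative to ship B is (0.388 − 0.901)c / (1 − 0.388×0.901) = −0.78873c; relative speed 0.78873c.
At |u| = 0.78873c, γ = (1 − 0.622095)^(−1/2) = 1.6267.
Rocket A's interval is proper; time dilation gives Δt_B = γΔτ = 1.6267 × 118 s = 192 s.

192 s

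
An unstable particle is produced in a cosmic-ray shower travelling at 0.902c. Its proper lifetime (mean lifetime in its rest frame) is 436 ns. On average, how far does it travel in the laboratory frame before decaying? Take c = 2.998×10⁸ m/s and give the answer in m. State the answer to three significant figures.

273 m

Lorentz factor: γ = (1 − 0.813604)^(−1/2) = 2.3162.
Lab-frame lifetime: Δt = γτ = 2.3162 × 436 ns = 1009.9 ns.
Distance: d = vΔt = 0.902 × 2.998×10⁸ m/s × 1.0099×10^-6 s = 273 m.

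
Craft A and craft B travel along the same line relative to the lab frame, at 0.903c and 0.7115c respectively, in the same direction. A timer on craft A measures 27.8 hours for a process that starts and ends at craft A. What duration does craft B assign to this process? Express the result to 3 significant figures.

Transform craft A's velocity into craft B's frame: (0.903 − 0.7115)/(1 − 0.903·0.7115) = 0.1915/0.3575155, so the relative speed is 0.53564c.
γ for this relative speed: γ = 1/√(1 − 0.28691) = 1.1842.
The clock on craft A records proper time, so craft B measures Δt = γΔτ = 1.1842 × 27.8 = 32.9 hours.

32.9 hours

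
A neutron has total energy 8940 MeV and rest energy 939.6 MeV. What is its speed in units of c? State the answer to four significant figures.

0.9945c

γ = E/(mc²) = 8940/939.6 = 9.5147.
β = √(1 − 1/γ²) = √(1 − 0.0110461) = √0.9889539 = 0.9945.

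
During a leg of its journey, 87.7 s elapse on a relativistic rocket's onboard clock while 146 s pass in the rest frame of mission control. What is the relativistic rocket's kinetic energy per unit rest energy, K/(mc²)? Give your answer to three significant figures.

From Δt = γΔτ: γ = 146/87.7 = 1.66477.
Since K = (γ−1)mc², K/(mc²) = 1.66477 − 1 = 0.665.

0.665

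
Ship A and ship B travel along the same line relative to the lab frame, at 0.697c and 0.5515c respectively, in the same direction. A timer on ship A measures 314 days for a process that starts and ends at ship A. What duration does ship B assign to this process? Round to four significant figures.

The velocity of ship A relative to ship B is (0.697 − 0.5515)c / (1 − 0.697×0.5515) = 0.23635c; relative speed 0.23635c.
At |u| = 0.23635c, γ = (1 − 0.0558613)^(−1/2) = 1.0292.
Ship A's interval is proper; time dilation gives Δt_B = γΔτ = 1.0292 × 314 days = 323.2 days.

323.2 days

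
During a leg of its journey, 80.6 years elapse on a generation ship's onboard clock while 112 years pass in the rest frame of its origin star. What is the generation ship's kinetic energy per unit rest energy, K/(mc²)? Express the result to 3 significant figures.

0.390

From Δt = γΔτ: γ = 112/80.6 = 1.38958.
K/(mc²) = γ − 1 = 1.38958 − 1 = 0.390.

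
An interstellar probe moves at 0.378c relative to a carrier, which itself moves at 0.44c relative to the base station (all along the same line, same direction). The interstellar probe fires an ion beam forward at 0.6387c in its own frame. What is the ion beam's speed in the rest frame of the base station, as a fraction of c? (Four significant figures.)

Apply u = (u'+v)/(1+u'v) twice. Ion beam in the carrier frame: (0.6387+0.378)/(1+0.6387·0.378) = 1.0167/1.2414286 = 0.81898c.
That velocity, transformed to the rest frame of the base station: (0.81898+0.44)/(1+0.81898·0.44) = 1.25898/1.3603512 = 0.92548c.

0.9255c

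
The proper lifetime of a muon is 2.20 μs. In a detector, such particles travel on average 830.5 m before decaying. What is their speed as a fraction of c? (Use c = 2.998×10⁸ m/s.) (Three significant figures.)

d = βγcτ ⇒ βγ = d/(cτ) = 830.5 m / (659.56 m) = 1.2592.
β = (βγ)/√(1+(βγ)²) = 1.2592/√2.58558 = 0.783.

0.783c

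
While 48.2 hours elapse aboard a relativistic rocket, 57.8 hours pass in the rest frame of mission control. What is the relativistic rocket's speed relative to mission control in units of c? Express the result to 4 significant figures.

0.5519c

γ = Δt/Δτ = 57.8/48.2 = 1.1992.
β = √(1 − 1/γ²) = √(1 − 0.695371) = √0.304629 = 0.5519.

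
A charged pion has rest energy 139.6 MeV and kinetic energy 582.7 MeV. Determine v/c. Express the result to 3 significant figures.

0.981

K = (γ−1)mc², so γ = 1 + 582.7/139.6 = 5.1741.
Then v/c = √(1 − γ⁻²) = √(1 − 0.0373534) = √0.9626466 = 0.981.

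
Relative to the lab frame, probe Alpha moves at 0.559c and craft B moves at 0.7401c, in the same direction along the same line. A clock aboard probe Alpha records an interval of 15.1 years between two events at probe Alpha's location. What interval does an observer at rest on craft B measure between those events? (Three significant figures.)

15.9 years

Speed of probe Alpha in craft B's frame: u = (v_A − v_B)/(1 − v_A v_B/c²) = (0.559 − 0.7401)/(1 − 0.559×0.7401) = −0.1811/0.5862841 = −0.30889; |u| = 0.30889c.
At |u| = 0.30889c, γ = (1 − 0.095413)^(−1/2) = 1.0514.
The clock on probe Alpha records proper time, so craft B measures Δt = γΔτ = 1.0514 × 15.1 = 15.9 years.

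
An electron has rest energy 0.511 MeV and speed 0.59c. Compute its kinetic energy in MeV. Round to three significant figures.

0.122 MeV

Lorentz factor: γ = (1 − 0.3481)^(−1/2) = 1.23854.
Kinetic energy: K = (γ − 1)mc² = (1.23854 − 1) × 0.511 MeV = 0.23854 × 0.511 = 0.122 MeV.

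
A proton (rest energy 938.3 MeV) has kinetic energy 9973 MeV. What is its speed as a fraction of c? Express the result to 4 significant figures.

0.9963c

K = (γ−1)mc², so γ = 1 + 9973/938.3 = 11.629.
Then v/c = √(1 − γ⁻²) = √(1 − 0.00739461) = √0.99260539 = 0.9963.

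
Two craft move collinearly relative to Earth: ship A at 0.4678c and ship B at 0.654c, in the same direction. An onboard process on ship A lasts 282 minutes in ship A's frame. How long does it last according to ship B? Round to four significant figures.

292.7 minutes

The velocity of ship A relative to ship B is (0.4678 − 0.654)c / (1 − 0.4678×0.654) = −0.26828c; relative speed 0.26828c.
At |u| = 0.26828c, γ = (1 − 0.0719742)^(−1/2) = 1.0381.
Ship A's interval is proper; time dilation gives Δt_B = γΔτ = 1.0381 × 282 minutes = 292.7 minutes.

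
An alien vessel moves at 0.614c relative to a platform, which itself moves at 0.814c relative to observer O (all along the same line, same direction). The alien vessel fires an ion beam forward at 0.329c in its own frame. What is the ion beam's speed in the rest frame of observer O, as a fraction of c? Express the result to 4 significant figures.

Compose velocities in two stages. Stage 1 (into S'): u₁ = (0.329+0.614)/(1+0.329×0.614) = 0.78452.
Stage 2 (into S): u = (0.78452+0.814)/(1+0.78452×0.814) = 0.97554, so the speed is 0.9755c.

0.9755c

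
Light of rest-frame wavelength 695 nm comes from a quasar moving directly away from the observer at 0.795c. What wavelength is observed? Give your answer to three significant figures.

2060 nm

Relativistic Doppler for wavelength: λ_obs = λ_src · √((1+β)/(1−β)).
With β = 0.795: factor = √(1.795/0.205) = 2.9591.
λ_obs = 695 × 2.9591 = 2060 nm.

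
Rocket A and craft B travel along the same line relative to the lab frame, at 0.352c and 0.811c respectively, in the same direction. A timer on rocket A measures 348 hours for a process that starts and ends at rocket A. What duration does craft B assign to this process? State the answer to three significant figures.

Transform rocket A's velocity into craft B's frame: (0.352 − 0.811)/(1 − 0.352·0.811) = −0.459/0.714528, so the relative speed is 0.64238c.
At |u| = 0.64238c, γ = (1 − 0.412652)^(−1/2) = 1.3048.
Rocket A's interval is proper; time dilation gives Δt_B = γΔτ = 1.3048 × 348 hours = 454 hours.

454 hours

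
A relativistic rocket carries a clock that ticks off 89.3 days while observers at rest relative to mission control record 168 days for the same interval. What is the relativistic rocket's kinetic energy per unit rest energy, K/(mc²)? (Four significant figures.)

γ = Δt/Δτ = 168/89.3 = 1.8813.
K/(mc²) = γ − 1 = 1.8813 − 1 = 0.8813.

0.8813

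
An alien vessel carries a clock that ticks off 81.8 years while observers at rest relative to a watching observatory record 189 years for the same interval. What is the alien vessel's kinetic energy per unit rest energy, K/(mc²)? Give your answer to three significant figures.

γ = Δt/Δτ = 189/81.8 = 2.31051.
K/(mc²) = γ − 1 = 2.31051 − 1 = 1.31.

1.31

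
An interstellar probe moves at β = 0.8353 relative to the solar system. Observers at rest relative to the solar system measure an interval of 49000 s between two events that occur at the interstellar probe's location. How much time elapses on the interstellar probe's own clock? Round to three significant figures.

26900 s

With β = 0.8353, γ = 1/√(1 − 0.8353²) = 1/√0.30227391 = 1.8189.
The interstellar probe's clock runs slow as seen from the solar system, so Δτ = Δt/γ = 49000/1.8189 = 26900 s.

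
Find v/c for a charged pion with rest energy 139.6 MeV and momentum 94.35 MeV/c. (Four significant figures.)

pc/(mc²) = 94.35/139.6 = 0.67586 = βγ = β/√(1−β²).
So β² = x²/(1 + x²) with x = 0.67586: x² = 0.456787, β² = 0.456787/1.456787 = 0.313558, β = 0.5600.

0.5600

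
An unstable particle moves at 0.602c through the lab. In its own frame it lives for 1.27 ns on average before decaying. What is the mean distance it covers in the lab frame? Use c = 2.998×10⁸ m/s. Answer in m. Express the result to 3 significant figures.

γ = 1/√(1 − β²) = 1/√(1 − 0.362404) = 1/√0.637596 = 1/0.798496 = 1.2524.
Lab-frame lifetime: Δt = γτ = 1.2524 × 1.27 ns = 1.5905 ns.
Distance: d = vΔt = 0.602 × 2.998×10⁸ m/s × 1.5905×10^-9 s = 0.287 m.

0.287 m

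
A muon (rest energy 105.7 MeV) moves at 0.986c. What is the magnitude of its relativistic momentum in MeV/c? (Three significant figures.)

625 MeV/c

γ = 1/√(1 − β²) = 1/√(1 − 0.972196) = 1/√0.027804 = 1/0.166745 = 5.9972.
Momentum: p = γβ·mc = 5.9972 × 0.986 × 105.7 MeV/c = 625 MeV/c.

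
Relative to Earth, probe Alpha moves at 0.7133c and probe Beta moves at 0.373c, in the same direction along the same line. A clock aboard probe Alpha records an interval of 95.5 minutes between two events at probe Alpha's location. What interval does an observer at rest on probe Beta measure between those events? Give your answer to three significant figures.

Speed of probe Alpha in probe Beta's frame: u = (v_A − v_B)/(1 − v_A v_B/c²) = (0.7133 − 0.373)/(1 − 0.7133×0.373) = 0.3403/0.7339391 = 0.46366; |u| = 0.46366c.
At |u| = 0.46366c, γ = (1 − 0.214981)^(−1/2) = 1.1287.
The clock on probe Alpha records proper time, so probe Beta measures Δt = γΔτ = 1.1287 × 95.5 = 108 minutes.

108 minutes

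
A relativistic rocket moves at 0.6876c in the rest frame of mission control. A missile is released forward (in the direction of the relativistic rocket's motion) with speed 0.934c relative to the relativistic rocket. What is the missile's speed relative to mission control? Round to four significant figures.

0.9874c

In units of c, u = (u' + v)/(1 + u'v) with u' = 0.934 and v = 0.6876.
Numerator: 0.934 + 0.6876 = 1.6216. Denominator: 1 + (0.934)(0.6876) = 1.6422184.
u = 1.6216/1.6422184 = 0.98744, so the speed is 0.9874c.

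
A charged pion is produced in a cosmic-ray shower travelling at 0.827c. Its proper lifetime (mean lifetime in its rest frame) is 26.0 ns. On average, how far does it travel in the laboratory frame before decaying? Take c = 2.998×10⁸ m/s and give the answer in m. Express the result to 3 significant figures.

11.5 m

With β = 0.827, γ = 1/√(1 − 0.827²) = 1/√0.316071 = 1.7787.
Lab-frame lifetime: Δt = γτ = 1.7787 × 26.0 ns = 46.246 ns.
Distance: d = vΔt = 0.827 × 2.998×10⁸ m/s × 4.6246×10^-8 s = 11.5 m.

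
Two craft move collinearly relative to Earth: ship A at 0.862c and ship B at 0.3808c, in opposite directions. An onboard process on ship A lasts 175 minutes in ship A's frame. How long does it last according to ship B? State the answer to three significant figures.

496 minutes

Transform ship A's velocity into ship B's frame: (0.862 + 0.3808)/(1 + 0.862·0.3808) = 1.2428/1.3282496, so the relative speed is 0.93567c.
At |u| = 0.93567c, γ = (1 − 0.875478)^(−1/2) = 2.8339.
Ship A's interval is proper; time dilation gives Δt_B = γΔτ = 2.8339 × 175 minutes = 496 minutes.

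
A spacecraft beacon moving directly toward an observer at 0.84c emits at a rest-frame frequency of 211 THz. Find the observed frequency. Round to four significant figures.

715.5 THz

Relativistic Doppler (source moving toward): f_obs = f_src · √((1+β)/(1−β)).
With β = 0.84: factor = √(1.84/0.16) = 3.3912.
f_obs = 211 × 3.3912 = 715.5 THz.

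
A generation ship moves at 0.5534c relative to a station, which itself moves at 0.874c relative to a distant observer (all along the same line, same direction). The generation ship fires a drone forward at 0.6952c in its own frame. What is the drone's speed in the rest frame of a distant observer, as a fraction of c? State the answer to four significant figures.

0.9931c

Apply u = (u'+v)/(1+u'v) twice. Drone in the station frame: (0.6952+0.5534)/(1+0.6952·0.5534) = 1.2486/1.38472368 = 0.9017c.
That velocity, transformed to the rest frame of a distant observer: (0.9017+0.874)/(1+0.9017·0.874) = 1.7757/1.7880858 = 0.99307c.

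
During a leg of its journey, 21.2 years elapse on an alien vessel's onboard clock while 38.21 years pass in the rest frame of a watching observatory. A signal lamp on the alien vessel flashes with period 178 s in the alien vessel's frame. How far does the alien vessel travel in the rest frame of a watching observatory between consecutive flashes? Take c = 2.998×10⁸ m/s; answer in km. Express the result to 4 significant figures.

γ = Δt/Δτ = 38.21/21.2 = 1.80236.
β = √(1 − 1/γ²) = 0.83197. Lab-frame period = γτ = 1.80236×178 s = 320.82 s. Distance = βc × γτ = 0.83197 × 2.998×10⁸ m/s × 320.82 s = 8.0020×10^10 m = 8.002×10^7 km.

8.002×10^7 km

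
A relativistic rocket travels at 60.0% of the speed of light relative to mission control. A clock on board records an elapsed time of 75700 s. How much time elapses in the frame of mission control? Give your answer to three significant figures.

γ = 1/√(1 − β²) = 1/√(1 − 0.36) = 1/√0.64 = 1/0.8 = 1.25.
The onboard clock measures proper time, so the interval in the rest frame of mission control is dilated: Δt = γ·Δτ = 1.25 × 75700 s = 94600 s.

94600 s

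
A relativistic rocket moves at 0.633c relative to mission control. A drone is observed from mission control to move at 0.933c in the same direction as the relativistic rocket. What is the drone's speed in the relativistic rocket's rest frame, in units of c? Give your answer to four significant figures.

0.7328c

Transform to the relativistic rocket's frame: u' = (u − v)/(1 − uv/c²).
u' = (0.933 − 0.633)/(1 − 0.933×0.633) = 0.3/0.409411 = 0.73276.
Speed in the relativistic rocket's frame: 0.7328c (in the same direction).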